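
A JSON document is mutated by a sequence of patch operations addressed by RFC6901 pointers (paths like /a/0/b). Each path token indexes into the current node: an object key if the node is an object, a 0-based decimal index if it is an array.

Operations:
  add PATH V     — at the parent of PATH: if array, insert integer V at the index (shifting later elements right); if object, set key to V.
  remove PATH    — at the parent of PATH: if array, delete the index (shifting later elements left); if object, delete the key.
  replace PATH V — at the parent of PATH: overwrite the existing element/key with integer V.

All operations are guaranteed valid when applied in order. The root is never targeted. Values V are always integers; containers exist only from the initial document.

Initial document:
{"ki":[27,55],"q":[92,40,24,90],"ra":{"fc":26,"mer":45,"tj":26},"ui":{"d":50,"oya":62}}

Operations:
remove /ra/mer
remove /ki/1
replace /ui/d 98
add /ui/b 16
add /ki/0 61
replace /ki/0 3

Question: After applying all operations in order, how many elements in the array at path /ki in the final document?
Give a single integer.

After op 1 (remove /ra/mer): {"ki":[27,55],"q":[92,40,24,90],"ra":{"fc":26,"tj":26},"ui":{"d":50,"oya":62}}
After op 2 (remove /ki/1): {"ki":[27],"q":[92,40,24,90],"ra":{"fc":26,"tj":26},"ui":{"d":50,"oya":62}}
After op 3 (replace /ui/d 98): {"ki":[27],"q":[92,40,24,90],"ra":{"fc":26,"tj":26},"ui":{"d":98,"oya":62}}
After op 4 (add /ui/b 16): {"ki":[27],"q":[92,40,24,90],"ra":{"fc":26,"tj":26},"ui":{"b":16,"d":98,"oya":62}}
After op 5 (add /ki/0 61): {"ki":[61,27],"q":[92,40,24,90],"ra":{"fc":26,"tj":26},"ui":{"b":16,"d":98,"oya":62}}
After op 6 (replace /ki/0 3): {"ki":[3,27],"q":[92,40,24,90],"ra":{"fc":26,"tj":26},"ui":{"b":16,"d":98,"oya":62}}
Size at path /ki: 2

Answer: 2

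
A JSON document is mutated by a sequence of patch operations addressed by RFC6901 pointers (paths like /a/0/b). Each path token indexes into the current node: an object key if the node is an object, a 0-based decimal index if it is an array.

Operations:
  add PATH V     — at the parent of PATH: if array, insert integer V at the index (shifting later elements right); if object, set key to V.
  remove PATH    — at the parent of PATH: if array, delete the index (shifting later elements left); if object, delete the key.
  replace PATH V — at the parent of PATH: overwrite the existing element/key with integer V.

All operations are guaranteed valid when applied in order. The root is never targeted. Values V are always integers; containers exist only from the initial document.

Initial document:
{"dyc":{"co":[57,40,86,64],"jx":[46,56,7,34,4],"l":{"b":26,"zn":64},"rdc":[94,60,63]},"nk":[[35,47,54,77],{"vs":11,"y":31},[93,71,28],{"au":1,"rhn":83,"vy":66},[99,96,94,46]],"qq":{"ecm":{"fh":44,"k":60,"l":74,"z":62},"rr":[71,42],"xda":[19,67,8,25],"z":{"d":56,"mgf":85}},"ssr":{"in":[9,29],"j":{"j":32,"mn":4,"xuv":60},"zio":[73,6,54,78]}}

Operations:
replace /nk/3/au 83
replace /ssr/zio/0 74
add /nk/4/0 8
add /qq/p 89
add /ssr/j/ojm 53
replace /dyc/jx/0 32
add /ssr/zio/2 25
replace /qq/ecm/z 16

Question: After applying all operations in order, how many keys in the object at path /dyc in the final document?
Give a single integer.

Answer: 4

Derivation:
After op 1 (replace /nk/3/au 83): {"dyc":{"co":[57,40,86,64],"jx":[46,56,7,34,4],"l":{"b":26,"zn":64},"rdc":[94,60,63]},"nk":[[35,47,54,77],{"vs":11,"y":31},[93,71,28],{"au":83,"rhn":83,"vy":66},[99,96,94,46]],"qq":{"ecm":{"fh":44,"k":60,"l":74,"z":62},"rr":[71,42],"xda":[19,67,8,25],"z":{"d":56,"mgf":85}},"ssr":{"in":[9,29],"j":{"j":32,"mn":4,"xuv":60},"zio":[73,6,54,78]}}
After op 2 (replace /ssr/zio/0 74): {"dyc":{"co":[57,40,86,64],"jx":[46,56,7,34,4],"l":{"b":26,"zn":64},"rdc":[94,60,63]},"nk":[[35,47,54,77],{"vs":11,"y":31},[93,71,28],{"au":83,"rhn":83,"vy":66},[99,96,94,46]],"qq":{"ecm":{"fh":44,"k":60,"l":74,"z":62},"rr":[71,42],"xda":[19,67,8,25],"z":{"d":56,"mgf":85}},"ssr":{"in":[9,29],"j":{"j":32,"mn":4,"xuv":60},"zio":[74,6,54,78]}}
After op 3 (add /nk/4/0 8): {"dyc":{"co":[57,40,86,64],"jx":[46,56,7,34,4],"l":{"b":26,"zn":64},"rdc":[94,60,63]},"nk":[[35,47,54,77],{"vs":11,"y":31},[93,71,28],{"au":83,"rhn":83,"vy":66},[8,99,96,94,46]],"qq":{"ecm":{"fh":44,"k":60,"l":74,"z":62},"rr":[71,42],"xda":[19,67,8,25],"z":{"d":56,"mgf":85}},"ssr":{"in":[9,29],"j":{"j":32,"mn":4,"xuv":60},"zio":[74,6,54,78]}}
After op 4 (add /qq/p 89): {"dyc":{"co":[57,40,86,64],"jx":[46,56,7,34,4],"l":{"b":26,"zn":64},"rdc":[94,60,63]},"nk":[[35,47,54,77],{"vs":11,"y":31},[93,71,28],{"au":83,"rhn":83,"vy":66},[8,99,96,94,46]],"qq":{"ecm":{"fh":44,"k":60,"l":74,"z":62},"p":89,"rr":[71,42],"xda":[19,67,8,25],"z":{"d":56,"mgf":85}},"ssr":{"in":[9,29],"j":{"j":32,"mn":4,"xuv":60},"zio":[74,6,54,78]}}
After op 5 (add /ssr/j/ojm 53): {"dyc":{"co":[57,40,86,64],"jx":[46,56,7,34,4],"l":{"b":26,"zn":64},"rdc":[94,60,63]},"nk":[[35,47,54,77],{"vs":11,"y":31},[93,71,28],{"au":83,"rhn":83,"vy":66},[8,99,96,94,46]],"qq":{"ecm":{"fh":44,"k":60,"l":74,"z":62},"p":89,"rr":[71,42],"xda":[19,67,8,25],"z":{"d":56,"mgf":85}},"ssr":{"in":[9,29],"j":{"j":32,"mn":4,"ojm":53,"xuv":60},"zio":[74,6,54,78]}}
After op 6 (replace /dyc/jx/0 32): {"dyc":{"co":[57,40,86,64],"jx":[32,56,7,34,4],"l":{"b":26,"zn":64},"rdc":[94,60,63]},"nk":[[35,47,54,77],{"vs":11,"y":31},[93,71,28],{"au":83,"rhn":83,"vy":66},[8,99,96,94,46]],"qq":{"ecm":{"fh":44,"k":60,"l":74,"z":62},"p":89,"rr":[71,42],"xda":[19,67,8,25],"z":{"d":56,"mgf":85}},"ssr":{"in":[9,29],"j":{"j":32,"mn":4,"ojm":53,"xuv":60},"zio":[74,6,54,78]}}
After op 7 (add /ssr/zio/2 25): {"dyc":{"co":[57,40,86,64],"jx":[32,56,7,34,4],"l":{"b":26,"zn":64},"rdc":[94,60,63]},"nk":[[35,47,54,77],{"vs":11,"y":31},[93,71,28],{"au":83,"rhn":83,"vy":66},[8,99,96,94,46]],"qq":{"ecm":{"fh":44,"k":60,"l":74,"z":62},"p":89,"rr":[71,42],"xda":[19,67,8,25],"z":{"d":56,"mgf":85}},"ssr":{"in":[9,29],"j":{"j":32,"mn":4,"ojm":53,"xuv":60},"zio":[74,6,25,54,78]}}
After op 8 (replace /qq/ecm/z 16): {"dyc":{"co":[57,40,86,64],"jx":[32,56,7,34,4],"l":{"b":26,"zn":64},"rdc":[94,60,63]},"nk":[[35,47,54,77],{"vs":11,"y":31},[93,71,28],{"au":83,"rhn":83,"vy":66},[8,99,96,94,46]],"qq":{"ecm":{"fh":44,"k":60,"l":74,"z":16},"p":89,"rr":[71,42],"xda":[19,67,8,25],"z":{"d":56,"mgf":85}},"ssr":{"in":[9,29],"j":{"j":32,"mn":4,"ojm":53,"xuv":60},"zio":[74,6,25,54,78]}}
Size at path /dyc: 4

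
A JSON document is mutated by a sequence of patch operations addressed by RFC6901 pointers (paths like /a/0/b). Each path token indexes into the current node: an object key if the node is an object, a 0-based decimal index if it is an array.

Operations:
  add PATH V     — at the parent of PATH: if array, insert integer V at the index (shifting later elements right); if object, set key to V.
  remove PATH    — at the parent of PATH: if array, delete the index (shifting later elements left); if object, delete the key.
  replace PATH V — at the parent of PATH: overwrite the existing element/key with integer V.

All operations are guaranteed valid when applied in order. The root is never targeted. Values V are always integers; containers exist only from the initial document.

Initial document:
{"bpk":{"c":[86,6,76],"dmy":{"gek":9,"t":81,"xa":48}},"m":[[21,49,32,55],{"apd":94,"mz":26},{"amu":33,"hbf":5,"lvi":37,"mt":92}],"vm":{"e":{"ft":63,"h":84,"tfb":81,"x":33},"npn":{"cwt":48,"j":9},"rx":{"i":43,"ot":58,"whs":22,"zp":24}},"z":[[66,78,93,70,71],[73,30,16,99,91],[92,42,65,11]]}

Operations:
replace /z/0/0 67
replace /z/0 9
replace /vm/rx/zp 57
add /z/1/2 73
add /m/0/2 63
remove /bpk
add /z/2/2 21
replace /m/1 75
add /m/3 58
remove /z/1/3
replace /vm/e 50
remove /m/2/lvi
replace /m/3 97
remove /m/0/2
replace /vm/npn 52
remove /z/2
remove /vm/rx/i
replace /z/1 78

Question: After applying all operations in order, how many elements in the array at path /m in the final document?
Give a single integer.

After op 1 (replace /z/0/0 67): {"bpk":{"c":[86,6,76],"dmy":{"gek":9,"t":81,"xa":48}},"m":[[21,49,32,55],{"apd":94,"mz":26},{"amu":33,"hbf":5,"lvi":37,"mt":92}],"vm":{"e":{"ft":63,"h":84,"tfb":81,"x":33},"npn":{"cwt":48,"j":9},"rx":{"i":43,"ot":58,"whs":22,"zp":24}},"z":[[67,78,93,70,71],[73,30,16,99,91],[92,42,65,11]]}
After op 2 (replace /z/0 9): {"bpk":{"c":[86,6,76],"dmy":{"gek":9,"t":81,"xa":48}},"m":[[21,49,32,55],{"apd":94,"mz":26},{"amu":33,"hbf":5,"lvi":37,"mt":92}],"vm":{"e":{"ft":63,"h":84,"tfb":81,"x":33},"npn":{"cwt":48,"j":9},"rx":{"i":43,"ot":58,"whs":22,"zp":24}},"z":[9,[73,30,16,99,91],[92,42,65,11]]}
After op 3 (replace /vm/rx/zp 57): {"bpk":{"c":[86,6,76],"dmy":{"gek":9,"t":81,"xa":48}},"m":[[21,49,32,55],{"apd":94,"mz":26},{"amu":33,"hbf":5,"lvi":37,"mt":92}],"vm":{"e":{"ft":63,"h":84,"tfb":81,"x":33},"npn":{"cwt":48,"j":9},"rx":{"i":43,"ot":58,"whs":22,"zp":57}},"z":[9,[73,30,16,99,91],[92,42,65,11]]}
After op 4 (add /z/1/2 73): {"bpk":{"c":[86,6,76],"dmy":{"gek":9,"t":81,"xa":48}},"m":[[21,49,32,55],{"apd":94,"mz":26},{"amu":33,"hbf":5,"lvi":37,"mt":92}],"vm":{"e":{"ft":63,"h":84,"tfb":81,"x":33},"npn":{"cwt":48,"j":9},"rx":{"i":43,"ot":58,"whs":22,"zp":57}},"z":[9,[73,30,73,16,99,91],[92,42,65,11]]}
After op 5 (add /m/0/2 63): {"bpk":{"c":[86,6,76],"dmy":{"gek":9,"t":81,"xa":48}},"m":[[21,49,63,32,55],{"apd":94,"mz":26},{"amu":33,"hbf":5,"lvi":37,"mt":92}],"vm":{"e":{"ft":63,"h":84,"tfb":81,"x":33},"npn":{"cwt":48,"j":9},"rx":{"i":43,"ot":58,"whs":22,"zp":57}},"z":[9,[73,30,73,16,99,91],[92,42,65,11]]}
After op 6 (remove /bpk): {"m":[[21,49,63,32,55],{"apd":94,"mz":26},{"amu":33,"hbf":5,"lvi":37,"mt":92}],"vm":{"e":{"ft":63,"h":84,"tfb":81,"x":33},"npn":{"cwt":48,"j":9},"rx":{"i":43,"ot":58,"whs":22,"zp":57}},"z":[9,[73,30,73,16,99,91],[92,42,65,11]]}
After op 7 (add /z/2/2 21): {"m":[[21,49,63,32,55],{"apd":94,"mz":26},{"amu":33,"hbf":5,"lvi":37,"mt":92}],"vm":{"e":{"ft":63,"h":84,"tfb":81,"x":33},"npn":{"cwt":48,"j":9},"rx":{"i":43,"ot":58,"whs":22,"zp":57}},"z":[9,[73,30,73,16,99,91],[92,42,21,65,11]]}
After op 8 (replace /m/1 75): {"m":[[21,49,63,32,55],75,{"amu":33,"hbf":5,"lvi":37,"mt":92}],"vm":{"e":{"ft":63,"h":84,"tfb":81,"x":33},"npn":{"cwt":48,"j":9},"rx":{"i":43,"ot":58,"whs":22,"zp":57}},"z":[9,[73,30,73,16,99,91],[92,42,21,65,11]]}
After op 9 (add /m/3 58): {"m":[[21,49,63,32,55],75,{"amu":33,"hbf":5,"lvi":37,"mt":92},58],"vm":{"e":{"ft":63,"h":84,"tfb":81,"x":33},"npn":{"cwt":48,"j":9},"rx":{"i":43,"ot":58,"whs":22,"zp":57}},"z":[9,[73,30,73,16,99,91],[92,42,21,65,11]]}
After op 10 (remove /z/1/3): {"m":[[21,49,63,32,55],75,{"amu":33,"hbf":5,"lvi":37,"mt":92},58],"vm":{"e":{"ft":63,"h":84,"tfb":81,"x":33},"npn":{"cwt":48,"j":9},"rx":{"i":43,"ot":58,"whs":22,"zp":57}},"z":[9,[73,30,73,99,91],[92,42,21,65,11]]}
After op 11 (replace /vm/e 50): {"m":[[21,49,63,32,55],75,{"amu":33,"hbf":5,"lvi":37,"mt":92},58],"vm":{"e":50,"npn":{"cwt":48,"j":9},"rx":{"i":43,"ot":58,"whs":22,"zp":57}},"z":[9,[73,30,73,99,91],[92,42,21,65,11]]}
After op 12 (remove /m/2/lvi): {"m":[[21,49,63,32,55],75,{"amu":33,"hbf":5,"mt":92},58],"vm":{"e":50,"npn":{"cwt":48,"j":9},"rx":{"i":43,"ot":58,"whs":22,"zp":57}},"z":[9,[73,30,73,99,91],[92,42,21,65,11]]}
After op 13 (replace /m/3 97): {"m":[[21,49,63,32,55],75,{"amu":33,"hbf":5,"mt":92},97],"vm":{"e":50,"npn":{"cwt":48,"j":9},"rx":{"i":43,"ot":58,"whs":22,"zp":57}},"z":[9,[73,30,73,99,91],[92,42,21,65,11]]}
After op 14 (remove /m/0/2): {"m":[[21,49,32,55],75,{"amu":33,"hbf":5,"mt":92},97],"vm":{"e":50,"npn":{"cwt":48,"j":9},"rx":{"i":43,"ot":58,"whs":22,"zp":57}},"z":[9,[73,30,73,99,91],[92,42,21,65,11]]}
After op 15 (replace /vm/npn 52): {"m":[[21,49,32,55],75,{"amu":33,"hbf":5,"mt":92},97],"vm":{"e":50,"npn":52,"rx":{"i":43,"ot":58,"whs":22,"zp":57}},"z":[9,[73,30,73,99,91],[92,42,21,65,11]]}
After op 16 (remove /z/2): {"m":[[21,49,32,55],75,{"amu":33,"hbf":5,"mt":92},97],"vm":{"e":50,"npn":52,"rx":{"i":43,"ot":58,"whs":22,"zp":57}},"z":[9,[73,30,73,99,91]]}
After op 17 (remove /vm/rx/i): {"m":[[21,49,32,55],75,{"amu":33,"hbf":5,"mt":92},97],"vm":{"e":50,"npn":52,"rx":{"ot":58,"whs":22,"zp":57}},"z":[9,[73,30,73,99,91]]}
After op 18 (replace /z/1 78): {"m":[[21,49,32,55],75,{"amu":33,"hbf":5,"mt":92},97],"vm":{"e":50,"npn":52,"rx":{"ot":58,"whs":22,"zp":57}},"z":[9,78]}
Size at path /m: 4

Answer: 4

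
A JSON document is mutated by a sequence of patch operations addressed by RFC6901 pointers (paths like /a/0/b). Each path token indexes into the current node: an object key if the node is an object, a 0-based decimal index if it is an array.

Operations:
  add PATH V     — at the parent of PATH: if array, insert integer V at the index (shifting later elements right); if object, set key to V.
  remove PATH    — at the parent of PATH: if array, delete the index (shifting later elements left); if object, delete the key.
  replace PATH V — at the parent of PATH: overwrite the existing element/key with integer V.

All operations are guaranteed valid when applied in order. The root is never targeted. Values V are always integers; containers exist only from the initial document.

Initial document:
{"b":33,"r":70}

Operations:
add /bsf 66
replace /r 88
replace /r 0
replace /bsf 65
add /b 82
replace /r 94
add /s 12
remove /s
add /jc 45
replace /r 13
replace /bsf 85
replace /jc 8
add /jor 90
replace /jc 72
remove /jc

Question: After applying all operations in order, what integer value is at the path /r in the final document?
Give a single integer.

After op 1 (add /bsf 66): {"b":33,"bsf":66,"r":70}
After op 2 (replace /r 88): {"b":33,"bsf":66,"r":88}
After op 3 (replace /r 0): {"b":33,"bsf":66,"r":0}
After op 4 (replace /bsf 65): {"b":33,"bsf":65,"r":0}
After op 5 (add /b 82): {"b":82,"bsf":65,"r":0}
After op 6 (replace /r 94): {"b":82,"bsf":65,"r":94}
After op 7 (add /s 12): {"b":82,"bsf":65,"r":94,"s":12}
After op 8 (remove /s): {"b":82,"bsf":65,"r":94}
After op 9 (add /jc 45): {"b":82,"bsf":65,"jc":45,"r":94}
After op 10 (replace /r 13): {"b":82,"bsf":65,"jc":45,"r":13}
After op 11 (replace /bsf 85): {"b":82,"bsf":85,"jc":45,"r":13}
After op 12 (replace /jc 8): {"b":82,"bsf":85,"jc":8,"r":13}
After op 13 (add /jor 90): {"b":82,"bsf":85,"jc":8,"jor":90,"r":13}
After op 14 (replace /jc 72): {"b":82,"bsf":85,"jc":72,"jor":90,"r":13}
After op 15 (remove /jc): {"b":82,"bsf":85,"jor":90,"r":13}
Value at /r: 13

Answer: 13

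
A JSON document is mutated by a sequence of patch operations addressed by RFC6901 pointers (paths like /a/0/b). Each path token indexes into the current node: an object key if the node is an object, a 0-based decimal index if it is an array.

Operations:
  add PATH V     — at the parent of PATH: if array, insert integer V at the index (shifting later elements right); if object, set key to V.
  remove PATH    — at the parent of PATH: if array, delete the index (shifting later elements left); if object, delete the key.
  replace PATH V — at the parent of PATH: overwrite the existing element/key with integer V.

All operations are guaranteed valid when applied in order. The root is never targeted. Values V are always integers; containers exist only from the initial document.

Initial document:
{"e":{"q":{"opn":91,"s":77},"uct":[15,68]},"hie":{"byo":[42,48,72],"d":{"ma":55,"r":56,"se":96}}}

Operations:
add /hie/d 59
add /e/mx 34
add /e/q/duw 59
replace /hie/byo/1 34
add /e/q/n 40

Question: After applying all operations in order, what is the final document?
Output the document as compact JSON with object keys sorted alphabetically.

After op 1 (add /hie/d 59): {"e":{"q":{"opn":91,"s":77},"uct":[15,68]},"hie":{"byo":[42,48,72],"d":59}}
After op 2 (add /e/mx 34): {"e":{"mx":34,"q":{"opn":91,"s":77},"uct":[15,68]},"hie":{"byo":[42,48,72],"d":59}}
After op 3 (add /e/q/duw 59): {"e":{"mx":34,"q":{"duw":59,"opn":91,"s":77},"uct":[15,68]},"hie":{"byo":[42,48,72],"d":59}}
After op 4 (replace /hie/byo/1 34): {"e":{"mx":34,"q":{"duw":59,"opn":91,"s":77},"uct":[15,68]},"hie":{"byo":[42,34,72],"d":59}}
After op 5 (add /e/q/n 40): {"e":{"mx":34,"q":{"duw":59,"n":40,"opn":91,"s":77},"uct":[15,68]},"hie":{"byo":[42,34,72],"d":59}}

Answer: {"e":{"mx":34,"q":{"duw":59,"n":40,"opn":91,"s":77},"uct":[15,68]},"hie":{"byo":[42,34,72],"d":59}}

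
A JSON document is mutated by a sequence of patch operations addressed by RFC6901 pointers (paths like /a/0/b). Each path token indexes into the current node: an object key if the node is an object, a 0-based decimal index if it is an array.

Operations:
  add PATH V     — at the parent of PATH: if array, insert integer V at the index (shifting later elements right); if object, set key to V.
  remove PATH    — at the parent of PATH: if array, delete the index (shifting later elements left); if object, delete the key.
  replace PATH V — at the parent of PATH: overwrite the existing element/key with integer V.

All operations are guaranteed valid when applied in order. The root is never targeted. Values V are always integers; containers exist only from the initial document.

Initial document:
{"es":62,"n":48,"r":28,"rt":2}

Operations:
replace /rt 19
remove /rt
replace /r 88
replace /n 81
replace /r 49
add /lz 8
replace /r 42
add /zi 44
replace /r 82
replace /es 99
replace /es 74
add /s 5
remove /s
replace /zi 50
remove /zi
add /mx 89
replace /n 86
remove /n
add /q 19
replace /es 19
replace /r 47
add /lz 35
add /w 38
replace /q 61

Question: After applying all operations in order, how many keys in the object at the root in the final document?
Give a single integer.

After op 1 (replace /rt 19): {"es":62,"n":48,"r":28,"rt":19}
After op 2 (remove /rt): {"es":62,"n":48,"r":28}
After op 3 (replace /r 88): {"es":62,"n":48,"r":88}
After op 4 (replace /n 81): {"es":62,"n":81,"r":88}
After op 5 (replace /r 49): {"es":62,"n":81,"r":49}
After op 6 (add /lz 8): {"es":62,"lz":8,"n":81,"r":49}
After op 7 (replace /r 42): {"es":62,"lz":8,"n":81,"r":42}
After op 8 (add /zi 44): {"es":62,"lz":8,"n":81,"r":42,"zi":44}
After op 9 (replace /r 82): {"es":62,"lz":8,"n":81,"r":82,"zi":44}
After op 10 (replace /es 99): {"es":99,"lz":8,"n":81,"r":82,"zi":44}
After op 11 (replace /es 74): {"es":74,"lz":8,"n":81,"r":82,"zi":44}
After op 12 (add /s 5): {"es":74,"lz":8,"n":81,"r":82,"s":5,"zi":44}
After op 13 (remove /s): {"es":74,"lz":8,"n":81,"r":82,"zi":44}
After op 14 (replace /zi 50): {"es":74,"lz":8,"n":81,"r":82,"zi":50}
After op 15 (remove /zi): {"es":74,"lz":8,"n":81,"r":82}
After op 16 (add /mx 89): {"es":74,"lz":8,"mx":89,"n":81,"r":82}
After op 17 (replace /n 86): {"es":74,"lz":8,"mx":89,"n":86,"r":82}
After op 18 (remove /n): {"es":74,"lz":8,"mx":89,"r":82}
After op 19 (add /q 19): {"es":74,"lz":8,"mx":89,"q":19,"r":82}
After op 20 (replace /es 19): {"es":19,"lz":8,"mx":89,"q":19,"r":82}
After op 21 (replace /r 47): {"es":19,"lz":8,"mx":89,"q":19,"r":47}
After op 22 (add /lz 35): {"es":19,"lz":35,"mx":89,"q":19,"r":47}
After op 23 (add /w 38): {"es":19,"lz":35,"mx":89,"q":19,"r":47,"w":38}
After op 24 (replace /q 61): {"es":19,"lz":35,"mx":89,"q":61,"r":47,"w":38}
Size at the root: 6

Answer: 6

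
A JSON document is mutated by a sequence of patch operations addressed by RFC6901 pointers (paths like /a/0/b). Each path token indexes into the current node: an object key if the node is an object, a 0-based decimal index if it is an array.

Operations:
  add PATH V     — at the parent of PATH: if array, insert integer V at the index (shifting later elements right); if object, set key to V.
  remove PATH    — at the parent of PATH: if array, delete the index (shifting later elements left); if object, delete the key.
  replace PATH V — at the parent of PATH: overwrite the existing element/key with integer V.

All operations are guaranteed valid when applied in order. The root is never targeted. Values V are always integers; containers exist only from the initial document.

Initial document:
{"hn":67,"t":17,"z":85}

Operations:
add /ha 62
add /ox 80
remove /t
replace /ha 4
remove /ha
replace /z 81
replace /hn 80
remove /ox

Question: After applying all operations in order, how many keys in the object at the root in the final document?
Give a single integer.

Answer: 2

Derivation:
After op 1 (add /ha 62): {"ha":62,"hn":67,"t":17,"z":85}
After op 2 (add /ox 80): {"ha":62,"hn":67,"ox":80,"t":17,"z":85}
After op 3 (remove /t): {"ha":62,"hn":67,"ox":80,"z":85}
After op 4 (replace /ha 4): {"ha":4,"hn":67,"ox":80,"z":85}
After op 5 (remove /ha): {"hn":67,"ox":80,"z":85}
After op 6 (replace /z 81): {"hn":67,"ox":80,"z":81}
After op 7 (replace /hn 80): {"hn":80,"ox":80,"z":81}
After op 8 (remove /ox): {"hn":80,"z":81}
Size at the root: 2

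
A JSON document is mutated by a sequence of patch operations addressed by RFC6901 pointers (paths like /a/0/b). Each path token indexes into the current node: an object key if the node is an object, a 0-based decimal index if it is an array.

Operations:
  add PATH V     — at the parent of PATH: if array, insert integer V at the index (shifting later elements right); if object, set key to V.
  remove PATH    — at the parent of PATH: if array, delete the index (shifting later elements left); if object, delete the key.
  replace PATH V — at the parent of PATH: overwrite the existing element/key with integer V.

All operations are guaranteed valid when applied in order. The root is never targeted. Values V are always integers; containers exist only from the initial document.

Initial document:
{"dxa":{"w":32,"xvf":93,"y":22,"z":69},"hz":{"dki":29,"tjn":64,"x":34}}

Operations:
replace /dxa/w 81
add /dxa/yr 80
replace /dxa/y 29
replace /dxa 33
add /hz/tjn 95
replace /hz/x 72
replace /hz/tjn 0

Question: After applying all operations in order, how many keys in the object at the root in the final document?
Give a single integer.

Answer: 2

Derivation:
After op 1 (replace /dxa/w 81): {"dxa":{"w":81,"xvf":93,"y":22,"z":69},"hz":{"dki":29,"tjn":64,"x":34}}
After op 2 (add /dxa/yr 80): {"dxa":{"w":81,"xvf":93,"y":22,"yr":80,"z":69},"hz":{"dki":29,"tjn":64,"x":34}}
After op 3 (replace /dxa/y 29): {"dxa":{"w":81,"xvf":93,"y":29,"yr":80,"z":69},"hz":{"dki":29,"tjn":64,"x":34}}
After op 4 (replace /dxa 33): {"dxa":33,"hz":{"dki":29,"tjn":64,"x":34}}
After op 5 (add /hz/tjn 95): {"dxa":33,"hz":{"dki":29,"tjn":95,"x":34}}
After op 6 (replace /hz/x 72): {"dxa":33,"hz":{"dki":29,"tjn":95,"x":72}}
After op 7 (replace /hz/tjn 0): {"dxa":33,"hz":{"dki":29,"tjn":0,"x":72}}
Size at the root: 2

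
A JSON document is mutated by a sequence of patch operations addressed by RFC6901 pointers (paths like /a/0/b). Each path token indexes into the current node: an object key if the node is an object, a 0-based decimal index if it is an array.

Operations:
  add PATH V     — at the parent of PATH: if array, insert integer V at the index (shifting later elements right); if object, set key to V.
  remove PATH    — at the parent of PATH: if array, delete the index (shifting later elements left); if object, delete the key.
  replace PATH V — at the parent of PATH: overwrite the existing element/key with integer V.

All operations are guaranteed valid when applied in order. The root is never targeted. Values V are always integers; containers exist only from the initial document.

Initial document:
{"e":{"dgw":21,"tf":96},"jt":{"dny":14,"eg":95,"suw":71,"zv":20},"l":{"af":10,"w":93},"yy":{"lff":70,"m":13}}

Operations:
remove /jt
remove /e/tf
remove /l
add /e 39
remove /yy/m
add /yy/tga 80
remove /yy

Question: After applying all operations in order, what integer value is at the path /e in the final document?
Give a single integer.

After op 1 (remove /jt): {"e":{"dgw":21,"tf":96},"l":{"af":10,"w":93},"yy":{"lff":70,"m":13}}
After op 2 (remove /e/tf): {"e":{"dgw":21},"l":{"af":10,"w":93},"yy":{"lff":70,"m":13}}
After op 3 (remove /l): {"e":{"dgw":21},"yy":{"lff":70,"m":13}}
After op 4 (add /e 39): {"e":39,"yy":{"lff":70,"m":13}}
After op 5 (remove /yy/m): {"e":39,"yy":{"lff":70}}
After op 6 (add /yy/tga 80): {"e":39,"yy":{"lff":70,"tga":80}}
After op 7 (remove /yy): {"e":39}
Value at /e: 39

Answer: 39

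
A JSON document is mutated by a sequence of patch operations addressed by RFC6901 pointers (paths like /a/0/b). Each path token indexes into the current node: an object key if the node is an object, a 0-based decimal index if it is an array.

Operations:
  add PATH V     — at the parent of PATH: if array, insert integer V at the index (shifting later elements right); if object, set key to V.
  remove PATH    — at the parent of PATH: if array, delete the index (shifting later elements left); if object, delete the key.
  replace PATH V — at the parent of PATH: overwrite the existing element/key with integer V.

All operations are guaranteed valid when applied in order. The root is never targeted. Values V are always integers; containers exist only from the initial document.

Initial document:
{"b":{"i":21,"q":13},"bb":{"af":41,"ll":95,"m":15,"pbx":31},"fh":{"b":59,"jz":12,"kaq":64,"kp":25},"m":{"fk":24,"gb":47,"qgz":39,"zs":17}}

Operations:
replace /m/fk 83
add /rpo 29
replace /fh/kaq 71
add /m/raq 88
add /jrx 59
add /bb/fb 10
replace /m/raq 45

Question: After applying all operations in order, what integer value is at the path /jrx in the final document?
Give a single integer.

Answer: 59

Derivation:
After op 1 (replace /m/fk 83): {"b":{"i":21,"q":13},"bb":{"af":41,"ll":95,"m":15,"pbx":31},"fh":{"b":59,"jz":12,"kaq":64,"kp":25},"m":{"fk":83,"gb":47,"qgz":39,"zs":17}}
After op 2 (add /rpo 29): {"b":{"i":21,"q":13},"bb":{"af":41,"ll":95,"m":15,"pbx":31},"fh":{"b":59,"jz":12,"kaq":64,"kp":25},"m":{"fk":83,"gb":47,"qgz":39,"zs":17},"rpo":29}
After op 3 (replace /fh/kaq 71): {"b":{"i":21,"q":13},"bb":{"af":41,"ll":95,"m":15,"pbx":31},"fh":{"b":59,"jz":12,"kaq":71,"kp":25},"m":{"fk":83,"gb":47,"qgz":39,"zs":17},"rpo":29}
After op 4 (add /m/raq 88): {"b":{"i":21,"q":13},"bb":{"af":41,"ll":95,"m":15,"pbx":31},"fh":{"b":59,"jz":12,"kaq":71,"kp":25},"m":{"fk":83,"gb":47,"qgz":39,"raq":88,"zs":17},"rpo":29}
After op 5 (add /jrx 59): {"b":{"i":21,"q":13},"bb":{"af":41,"ll":95,"m":15,"pbx":31},"fh":{"b":59,"jz":12,"kaq":71,"kp":25},"jrx":59,"m":{"fk":83,"gb":47,"qgz":39,"raq":88,"zs":17},"rpo":29}
After op 6 (add /bb/fb 10): {"b":{"i":21,"q":13},"bb":{"af":41,"fb":10,"ll":95,"m":15,"pbx":31},"fh":{"b":59,"jz":12,"kaq":71,"kp":25},"jrx":59,"m":{"fk":83,"gb":47,"qgz":39,"raq":88,"zs":17},"rpo":29}
After op 7 (replace /m/raq 45): {"b":{"i":21,"q":13},"bb":{"af":41,"fb":10,"ll":95,"m":15,"pbx":31},"fh":{"b":59,"jz":12,"kaq":71,"kp":25},"jrx":59,"m":{"fk":83,"gb":47,"qgz":39,"raq":45,"zs":17},"rpo":29}
Value at /jrx: 59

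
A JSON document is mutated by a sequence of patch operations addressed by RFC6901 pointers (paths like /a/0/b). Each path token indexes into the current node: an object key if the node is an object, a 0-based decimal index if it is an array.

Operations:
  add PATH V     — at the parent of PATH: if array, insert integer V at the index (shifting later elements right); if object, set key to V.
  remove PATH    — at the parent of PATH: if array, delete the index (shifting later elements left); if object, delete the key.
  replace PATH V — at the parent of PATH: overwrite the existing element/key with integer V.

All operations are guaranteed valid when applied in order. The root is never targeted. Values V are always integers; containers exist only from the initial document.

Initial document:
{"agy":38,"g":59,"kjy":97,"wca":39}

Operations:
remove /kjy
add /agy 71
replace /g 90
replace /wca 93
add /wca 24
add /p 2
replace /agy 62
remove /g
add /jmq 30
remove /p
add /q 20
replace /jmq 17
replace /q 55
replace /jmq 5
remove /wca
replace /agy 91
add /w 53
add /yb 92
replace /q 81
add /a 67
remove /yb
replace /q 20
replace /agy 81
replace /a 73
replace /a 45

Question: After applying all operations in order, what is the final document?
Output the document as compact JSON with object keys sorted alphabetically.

Answer: {"a":45,"agy":81,"jmq":5,"q":20,"w":53}

Derivation:
After op 1 (remove /kjy): {"agy":38,"g":59,"wca":39}
After op 2 (add /agy 71): {"agy":71,"g":59,"wca":39}
After op 3 (replace /g 90): {"agy":71,"g":90,"wca":39}
After op 4 (replace /wca 93): {"agy":71,"g":90,"wca":93}
After op 5 (add /wca 24): {"agy":71,"g":90,"wca":24}
After op 6 (add /p 2): {"agy":71,"g":90,"p":2,"wca":24}
After op 7 (replace /agy 62): {"agy":62,"g":90,"p":2,"wca":24}
After op 8 (remove /g): {"agy":62,"p":2,"wca":24}
After op 9 (add /jmq 30): {"agy":62,"jmq":30,"p":2,"wca":24}
After op 10 (remove /p): {"agy":62,"jmq":30,"wca":24}
After op 11 (add /q 20): {"agy":62,"jmq":30,"q":20,"wca":24}
After op 12 (replace /jmq 17): {"agy":62,"jmq":17,"q":20,"wca":24}
After op 13 (replace /q 55): {"agy":62,"jmq":17,"q":55,"wca":24}
After op 14 (replace /jmq 5): {"agy":62,"jmq":5,"q":55,"wca":24}
After op 15 (remove /wca): {"agy":62,"jmq":5,"q":55}
After op 16 (replace /agy 91): {"agy":91,"jmq":5,"q":55}
After op 17 (add /w 53): {"agy":91,"jmq":5,"q":55,"w":53}
After op 18 (add /yb 92): {"agy":91,"jmq":5,"q":55,"w":53,"yb":92}
After op 19 (replace /q 81): {"agy":91,"jmq":5,"q":81,"w":53,"yb":92}
After op 20 (add /a 67): {"a":67,"agy":91,"jmq":5,"q":81,"w":53,"yb":92}
After op 21 (remove /yb): {"a":67,"agy":91,"jmq":5,"q":81,"w":53}
After op 22 (replace /q 20): {"a":67,"agy":91,"jmq":5,"q":20,"w":53}
After op 23 (replace /agy 81): {"a":67,"agy":81,"jmq":5,"q":20,"w":53}
After op 24 (replace /a 73): {"a":73,"agy":81,"jmq":5,"q":20,"w":53}
After op 25 (replace /a 45): {"a":45,"agy":81,"jmq":5,"q":20,"w":53}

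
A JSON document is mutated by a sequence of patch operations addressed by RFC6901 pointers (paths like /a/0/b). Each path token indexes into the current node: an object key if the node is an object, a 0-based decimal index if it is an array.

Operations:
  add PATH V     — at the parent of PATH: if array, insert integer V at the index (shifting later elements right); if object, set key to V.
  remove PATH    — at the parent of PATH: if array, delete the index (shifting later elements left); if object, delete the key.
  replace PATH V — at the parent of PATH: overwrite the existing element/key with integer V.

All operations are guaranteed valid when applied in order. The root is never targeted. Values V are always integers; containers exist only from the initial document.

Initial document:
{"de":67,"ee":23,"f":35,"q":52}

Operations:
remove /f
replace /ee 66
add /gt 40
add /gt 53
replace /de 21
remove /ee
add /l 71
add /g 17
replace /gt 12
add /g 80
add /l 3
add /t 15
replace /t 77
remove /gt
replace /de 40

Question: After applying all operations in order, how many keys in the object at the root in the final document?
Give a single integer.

After op 1 (remove /f): {"de":67,"ee":23,"q":52}
After op 2 (replace /ee 66): {"de":67,"ee":66,"q":52}
After op 3 (add /gt 40): {"de":67,"ee":66,"gt":40,"q":52}
After op 4 (add /gt 53): {"de":67,"ee":66,"gt":53,"q":52}
After op 5 (replace /de 21): {"de":21,"ee":66,"gt":53,"q":52}
After op 6 (remove /ee): {"de":21,"gt":53,"q":52}
After op 7 (add /l 71): {"de":21,"gt":53,"l":71,"q":52}
After op 8 (add /g 17): {"de":21,"g":17,"gt":53,"l":71,"q":52}
After op 9 (replace /gt 12): {"de":21,"g":17,"gt":12,"l":71,"q":52}
After op 10 (add /g 80): {"de":21,"g":80,"gt":12,"l":71,"q":52}
After op 11 (add /l 3): {"de":21,"g":80,"gt":12,"l":3,"q":52}
After op 12 (add /t 15): {"de":21,"g":80,"gt":12,"l":3,"q":52,"t":15}
After op 13 (replace /t 77): {"de":21,"g":80,"gt":12,"l":3,"q":52,"t":77}
After op 14 (remove /gt): {"de":21,"g":80,"l":3,"q":52,"t":77}
After op 15 (replace /de 40): {"de":40,"g":80,"l":3,"q":52,"t":77}
Size at the root: 5

Answer: 5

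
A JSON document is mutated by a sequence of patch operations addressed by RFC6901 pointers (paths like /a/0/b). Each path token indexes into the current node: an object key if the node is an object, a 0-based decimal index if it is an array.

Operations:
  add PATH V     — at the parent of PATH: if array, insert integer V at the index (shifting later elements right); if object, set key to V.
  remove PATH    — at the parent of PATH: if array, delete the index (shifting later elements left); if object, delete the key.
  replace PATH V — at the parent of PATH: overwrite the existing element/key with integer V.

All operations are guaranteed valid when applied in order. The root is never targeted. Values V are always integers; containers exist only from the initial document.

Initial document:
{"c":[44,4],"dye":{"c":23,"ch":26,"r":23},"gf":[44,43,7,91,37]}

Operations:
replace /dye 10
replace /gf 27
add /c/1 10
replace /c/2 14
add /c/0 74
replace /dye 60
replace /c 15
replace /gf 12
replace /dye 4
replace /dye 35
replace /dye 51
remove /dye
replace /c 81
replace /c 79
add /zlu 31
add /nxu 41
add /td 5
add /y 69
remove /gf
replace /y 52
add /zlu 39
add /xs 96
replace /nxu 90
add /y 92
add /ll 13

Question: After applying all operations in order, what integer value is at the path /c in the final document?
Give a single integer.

Answer: 79

Derivation:
After op 1 (replace /dye 10): {"c":[44,4],"dye":10,"gf":[44,43,7,91,37]}
After op 2 (replace /gf 27): {"c":[44,4],"dye":10,"gf":27}
After op 3 (add /c/1 10): {"c":[44,10,4],"dye":10,"gf":27}
After op 4 (replace /c/2 14): {"c":[44,10,14],"dye":10,"gf":27}
After op 5 (add /c/0 74): {"c":[74,44,10,14],"dye":10,"gf":27}
After op 6 (replace /dye 60): {"c":[74,44,10,14],"dye":60,"gf":27}
After op 7 (replace /c 15): {"c":15,"dye":60,"gf":27}
After op 8 (replace /gf 12): {"c":15,"dye":60,"gf":12}
After op 9 (replace /dye 4): {"c":15,"dye":4,"gf":12}
After op 10 (replace /dye 35): {"c":15,"dye":35,"gf":12}
After op 11 (replace /dye 51): {"c":15,"dye":51,"gf":12}
After op 12 (remove /dye): {"c":15,"gf":12}
After op 13 (replace /c 81): {"c":81,"gf":12}
After op 14 (replace /c 79): {"c":79,"gf":12}
After op 15 (add /zlu 31): {"c":79,"gf":12,"zlu":31}
After op 16 (add /nxu 41): {"c":79,"gf":12,"nxu":41,"zlu":31}
After op 17 (add /td 5): {"c":79,"gf":12,"nxu":41,"td":5,"zlu":31}
After op 18 (add /y 69): {"c":79,"gf":12,"nxu":41,"td":5,"y":69,"zlu":31}
After op 19 (remove /gf): {"c":79,"nxu":41,"td":5,"y":69,"zlu":31}
After op 20 (replace /y 52): {"c":79,"nxu":41,"td":5,"y":52,"zlu":31}
After op 21 (add /zlu 39): {"c":79,"nxu":41,"td":5,"y":52,"zlu":39}
After op 22 (add /xs 96): {"c":79,"nxu":41,"td":5,"xs":96,"y":52,"zlu":39}
After op 23 (replace /nxu 90): {"c":79,"nxu":90,"td":5,"xs":96,"y":52,"zlu":39}
After op 24 (add /y 92): {"c":79,"nxu":90,"td":5,"xs":96,"y":92,"zlu":39}
After op 25 (add /ll 13): {"c":79,"ll":13,"nxu":90,"td":5,"xs":96,"y":92,"zlu":39}
Value at /c: 79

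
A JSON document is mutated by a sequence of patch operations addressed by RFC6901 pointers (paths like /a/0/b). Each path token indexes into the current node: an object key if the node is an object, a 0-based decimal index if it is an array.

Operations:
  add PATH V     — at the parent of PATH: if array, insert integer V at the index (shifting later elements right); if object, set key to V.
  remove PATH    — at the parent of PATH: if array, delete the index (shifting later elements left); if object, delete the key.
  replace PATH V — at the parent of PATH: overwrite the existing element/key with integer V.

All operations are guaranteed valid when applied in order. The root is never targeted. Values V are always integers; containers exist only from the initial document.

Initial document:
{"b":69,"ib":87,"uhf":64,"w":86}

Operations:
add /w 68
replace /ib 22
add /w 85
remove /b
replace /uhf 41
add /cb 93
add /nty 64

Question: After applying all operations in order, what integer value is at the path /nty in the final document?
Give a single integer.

After op 1 (add /w 68): {"b":69,"ib":87,"uhf":64,"w":68}
After op 2 (replace /ib 22): {"b":69,"ib":22,"uhf":64,"w":68}
After op 3 (add /w 85): {"b":69,"ib":22,"uhf":64,"w":85}
After op 4 (remove /b): {"ib":22,"uhf":64,"w":85}
After op 5 (replace /uhf 41): {"ib":22,"uhf":41,"w":85}
After op 6 (add /cb 93): {"cb":93,"ib":22,"uhf":41,"w":85}
After op 7 (add /nty 64): {"cb":93,"ib":22,"nty":64,"uhf":41,"w":85}
Value at /nty: 64

Answer: 64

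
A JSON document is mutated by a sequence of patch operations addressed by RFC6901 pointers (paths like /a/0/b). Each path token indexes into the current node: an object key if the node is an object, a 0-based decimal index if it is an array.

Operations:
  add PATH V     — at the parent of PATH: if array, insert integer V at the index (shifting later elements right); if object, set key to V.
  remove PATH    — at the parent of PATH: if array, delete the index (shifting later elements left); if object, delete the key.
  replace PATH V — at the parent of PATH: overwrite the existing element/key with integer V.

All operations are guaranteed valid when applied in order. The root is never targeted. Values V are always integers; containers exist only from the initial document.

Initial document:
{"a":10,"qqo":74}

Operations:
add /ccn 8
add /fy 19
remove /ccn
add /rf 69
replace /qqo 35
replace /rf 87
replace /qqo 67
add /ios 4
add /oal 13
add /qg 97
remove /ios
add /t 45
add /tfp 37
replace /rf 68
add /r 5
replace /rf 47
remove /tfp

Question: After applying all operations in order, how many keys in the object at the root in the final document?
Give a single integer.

Answer: 8

Derivation:
After op 1 (add /ccn 8): {"a":10,"ccn":8,"qqo":74}
After op 2 (add /fy 19): {"a":10,"ccn":8,"fy":19,"qqo":74}
After op 3 (remove /ccn): {"a":10,"fy":19,"qqo":74}
After op 4 (add /rf 69): {"a":10,"fy":19,"qqo":74,"rf":69}
After op 5 (replace /qqo 35): {"a":10,"fy":19,"qqo":35,"rf":69}
After op 6 (replace /rf 87): {"a":10,"fy":19,"qqo":35,"rf":87}
After op 7 (replace /qqo 67): {"a":10,"fy":19,"qqo":67,"rf":87}
After op 8 (add /ios 4): {"a":10,"fy":19,"ios":4,"qqo":67,"rf":87}
After op 9 (add /oal 13): {"a":10,"fy":19,"ios":4,"oal":13,"qqo":67,"rf":87}
After op 10 (add /qg 97): {"a":10,"fy":19,"ios":4,"oal":13,"qg":97,"qqo":67,"rf":87}
After op 11 (remove /ios): {"a":10,"fy":19,"oal":13,"qg":97,"qqo":67,"rf":87}
After op 12 (add /t 45): {"a":10,"fy":19,"oal":13,"qg":97,"qqo":67,"rf":87,"t":45}
After op 13 (add /tfp 37): {"a":10,"fy":19,"oal":13,"qg":97,"qqo":67,"rf":87,"t":45,"tfp":37}
After op 14 (replace /rf 68): {"a":10,"fy":19,"oal":13,"qg":97,"qqo":67,"rf":68,"t":45,"tfp":37}
After op 15 (add /r 5): {"a":10,"fy":19,"oal":13,"qg":97,"qqo":67,"r":5,"rf":68,"t":45,"tfp":37}
After op 16 (replace /rf 47): {"a":10,"fy":19,"oal":13,"qg":97,"qqo":67,"r":5,"rf":47,"t":45,"tfp":37}
After op 17 (remove /tfp): {"a":10,"fy":19,"oal":13,"qg":97,"qqo":67,"r":5,"rf":47,"t":45}
Size at the root: 8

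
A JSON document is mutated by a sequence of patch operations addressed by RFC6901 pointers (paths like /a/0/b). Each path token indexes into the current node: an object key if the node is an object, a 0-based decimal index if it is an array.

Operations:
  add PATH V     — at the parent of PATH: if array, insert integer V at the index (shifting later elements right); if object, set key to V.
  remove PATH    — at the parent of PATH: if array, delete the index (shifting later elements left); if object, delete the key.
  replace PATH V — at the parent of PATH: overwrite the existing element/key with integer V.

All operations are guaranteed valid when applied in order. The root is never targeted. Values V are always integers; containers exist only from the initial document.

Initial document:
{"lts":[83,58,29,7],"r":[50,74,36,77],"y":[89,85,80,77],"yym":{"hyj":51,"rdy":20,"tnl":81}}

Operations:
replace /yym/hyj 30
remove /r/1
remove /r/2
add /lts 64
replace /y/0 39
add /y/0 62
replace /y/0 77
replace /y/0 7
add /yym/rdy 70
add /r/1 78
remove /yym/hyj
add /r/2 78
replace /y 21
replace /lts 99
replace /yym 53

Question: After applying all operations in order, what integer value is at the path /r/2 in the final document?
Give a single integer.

Answer: 78

Derivation:
After op 1 (replace /yym/hyj 30): {"lts":[83,58,29,7],"r":[50,74,36,77],"y":[89,85,80,77],"yym":{"hyj":30,"rdy":20,"tnl":81}}
After op 2 (remove /r/1): {"lts":[83,58,29,7],"r":[50,36,77],"y":[89,85,80,77],"yym":{"hyj":30,"rdy":20,"tnl":81}}
After op 3 (remove /r/2): {"lts":[83,58,29,7],"r":[50,36],"y":[89,85,80,77],"yym":{"hyj":30,"rdy":20,"tnl":81}}
After op 4 (add /lts 64): {"lts":64,"r":[50,36],"y":[89,85,80,77],"yym":{"hyj":30,"rdy":20,"tnl":81}}
After op 5 (replace /y/0 39): {"lts":64,"r":[50,36],"y":[39,85,80,77],"yym":{"hyj":30,"rdy":20,"tnl":81}}
After op 6 (add /y/0 62): {"lts":64,"r":[50,36],"y":[62,39,85,80,77],"yym":{"hyj":30,"rdy":20,"tnl":81}}
After op 7 (replace /y/0 77): {"lts":64,"r":[50,36],"y":[77,39,85,80,77],"yym":{"hyj":30,"rdy":20,"tnl":81}}
After op 8 (replace /y/0 7): {"lts":64,"r":[50,36],"y":[7,39,85,80,77],"yym":{"hyj":30,"rdy":20,"tnl":81}}
After op 9 (add /yym/rdy 70): {"lts":64,"r":[50,36],"y":[7,39,85,80,77],"yym":{"hyj":30,"rdy":70,"tnl":81}}
After op 10 (add /r/1 78): {"lts":64,"r":[50,78,36],"y":[7,39,85,80,77],"yym":{"hyj":30,"rdy":70,"tnl":81}}
After op 11 (remove /yym/hyj): {"lts":64,"r":[50,78,36],"y":[7,39,85,80,77],"yym":{"rdy":70,"tnl":81}}
After op 12 (add /r/2 78): {"lts":64,"r":[50,78,78,36],"y":[7,39,85,80,77],"yym":{"rdy":70,"tnl":81}}
After op 13 (replace /y 21): {"lts":64,"r":[50,78,78,36],"y":21,"yym":{"rdy":70,"tnl":81}}
After op 14 (replace /lts 99): {"lts":99,"r":[50,78,78,36],"y":21,"yym":{"rdy":70,"tnl":81}}
After op 15 (replace /yym 53): {"lts":99,"r":[50,78,78,36],"y":21,"yym":53}
Value at /r/2: 78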